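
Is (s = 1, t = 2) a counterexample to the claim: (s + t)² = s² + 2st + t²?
Substituting s = 1, t = 2:
LHS = (1 + 2)² = 9
RHS = 1² + 2·1·2 + 2² = 9

The sides agree, so this pair does not disprove the claim.

Answer: No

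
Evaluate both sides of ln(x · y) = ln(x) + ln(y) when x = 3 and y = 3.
LHS = ln(3 · 3) = ln(9) ≈ 2.197
RHS = ln(3) + ln(3) = 2·ln(3) ≈ 2.197

LHS = RHS: the two sides agree.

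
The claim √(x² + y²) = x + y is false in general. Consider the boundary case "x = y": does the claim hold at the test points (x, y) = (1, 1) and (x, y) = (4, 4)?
No, fails at both test points

At (1, 1): LHS = √(2) ≈ 1.414 ≠ RHS = 2
At (4, 4): LHS = 4·√(2) ≈ 5.657 ≠ RHS = 8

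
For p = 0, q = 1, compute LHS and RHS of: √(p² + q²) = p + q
LHS = √(0² + 1²) = 1
RHS = 0 + 1 = 1

LHS = RHS: the two sides agree.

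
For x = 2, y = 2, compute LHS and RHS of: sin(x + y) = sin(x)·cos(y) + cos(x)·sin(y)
LHS = sin(2 + 2) = sin(4) ≈ -0.7568
RHS = sin(2)·cos(2) + cos(2)·sin(2) = 2·sin(2)·cos(2) ≈ -0.7568

LHS = RHS: the two sides agree.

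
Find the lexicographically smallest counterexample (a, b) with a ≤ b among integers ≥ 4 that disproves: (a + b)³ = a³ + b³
Substituting (4, 4) into the claim:
LHS = (4 + 4)³ = 512
RHS = 4³ + 4³ = 128

Since LHS ≠ RHS, this pair disproves the claim, and no lexicographically smaller pair (a ≤ b, integers ≥ 4) does.

For instance (5, 9) is also a counterexample (LHS = 2744, RHS = 854), but it's lexicographically larger.

Answer: (a, b) = (4, 4)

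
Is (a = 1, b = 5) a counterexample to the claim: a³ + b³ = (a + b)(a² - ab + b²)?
No

Substituting a = 1, b = 5:
LHS = 1³ + 5³ = 126
RHS = (1 + 5)(1² - 1·5 + 5²) = 126

The sides agree, so this pair does not disprove the claim.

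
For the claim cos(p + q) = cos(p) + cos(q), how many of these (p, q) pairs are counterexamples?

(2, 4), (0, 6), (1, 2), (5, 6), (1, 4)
5

Testing each pair:
(2, 4): LHS = cos(6) ≈ 0.9602, RHS = cos(4) + cos(2) ≈ -1.07 → counterexample
(0, 6): LHS = cos(6) ≈ 0.9602, RHS = cos(6) + 1 ≈ 1.96 → counterexample
(1, 2): LHS = cos(3) ≈ -0.99, RHS = cos(2) + cos(1) ≈ 0.1242 → counterexample
(5, 6): LHS = cos(11) ≈ 0.004426, RHS = cos(5) + cos(6) ≈ 1.244 → counterexample
(1, 4): LHS = cos(5) ≈ 0.2837, RHS = cos(4) + cos(1) ≈ -0.1133 → counterexample

That makes 5 counterexamples.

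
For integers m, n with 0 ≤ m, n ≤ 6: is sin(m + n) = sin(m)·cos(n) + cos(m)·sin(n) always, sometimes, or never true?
The identity holds for every pair in the range. For instance at (m, n) = (4, 4): both sides equal sin(8) ≈ 0.9894.

Answer: Always true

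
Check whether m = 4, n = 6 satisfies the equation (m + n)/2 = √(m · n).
Substituting m = 4, n = 6:

LHS = (4 + 6)/2 = 5
RHS = √(4 · 6) = 2·√(6) ≈ 4.899

LHS ≠ RHS, so the equation does not hold at this point.

Answer: Fails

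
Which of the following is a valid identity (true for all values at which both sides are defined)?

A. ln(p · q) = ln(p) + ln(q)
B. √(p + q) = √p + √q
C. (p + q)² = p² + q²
A: holds — e.g. at (5, 8), both sides equal ln(40) ≈ 3.689.
B: fails at (3, 5) — LHS = 2·√(2) ≈ 2.828, RHS = √(3) + √(5) ≈ 3.968.
C: fails at (3, 7) — LHS = 100, RHS = 58.

Answer: A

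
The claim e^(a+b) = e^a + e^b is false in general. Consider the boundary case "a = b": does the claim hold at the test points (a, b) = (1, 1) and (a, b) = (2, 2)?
At (1, 1): LHS = e^2 ≈ 7.389 ≠ RHS = 2·e ≈ 5.437
At (2, 2): LHS = e^4 ≈ 54.6 ≠ RHS = 2·e^2 ≈ 14.78

Answer: No, fails at both test points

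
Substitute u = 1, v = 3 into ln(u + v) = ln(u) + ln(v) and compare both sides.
LHS = ln(1 + 3) = ln(4) ≈ 1.386
RHS = ln(1) + ln(3) = ln(3) ≈ 1.099

LHS ≠ RHS (they differ by about 0.2877), so the equation does not hold here.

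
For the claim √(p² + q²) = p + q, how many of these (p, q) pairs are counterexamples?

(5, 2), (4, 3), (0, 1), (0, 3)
2

Testing each pair:
(5, 2): LHS = √(29) ≈ 5.385, RHS = 7 → counterexample
(4, 3): LHS = 5, RHS = 7 → counterexample
(0, 1): LHS = 1, RHS = 1 → satisfies claim
(0, 3): LHS = 3, RHS = 3 → satisfies claim

That makes 2 counterexamples.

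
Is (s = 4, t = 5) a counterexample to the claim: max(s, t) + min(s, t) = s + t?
Substituting s = 4, t = 5:
LHS = max(4, 5) + min(4, 5) = 9
RHS = 4 + 5 = 9

The sides agree, so this pair does not disprove the claim.

Answer: No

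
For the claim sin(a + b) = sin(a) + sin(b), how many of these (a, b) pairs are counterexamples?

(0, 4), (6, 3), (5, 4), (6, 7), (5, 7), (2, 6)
5

Testing each pair:
(0, 4): LHS = sin(4) ≈ -0.7568, RHS = sin(4) ≈ -0.7568 → satisfies claim
(6, 3): LHS = sin(9) ≈ 0.4121, RHS = sin(6) + sin(3) ≈ -0.1383 → counterexample
(5, 4): LHS = sin(9) ≈ 0.4121, RHS = sin(5) + sin(4) ≈ -1.716 → counterexample
(6, 7): LHS = sin(13) ≈ 0.4202, RHS = sin(6) + sin(7) ≈ 0.3776 → counterexample
(5, 7): LHS = sin(12) ≈ -0.5366, RHS = sin(5) + sin(7) ≈ -0.3019 → counterexample
(2, 6): LHS = sin(8) ≈ 0.9894, RHS = sin(6) + sin(2) ≈ 0.6299 → counterexample

That makes 5 counterexamples.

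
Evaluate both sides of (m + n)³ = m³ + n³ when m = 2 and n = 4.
LHS = (2 + 4)³ = 216
RHS = 2³ + 4³ = 72

LHS ≠ RHS, so the equation does not hold here.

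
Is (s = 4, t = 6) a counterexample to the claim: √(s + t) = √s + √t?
Yes

Substituting s = 4, t = 6:
LHS = √(4 + 6) = √(10) ≈ 3.162
RHS = √4 + √6 = 2 + √(6) ≈ 4.449

Since LHS ≠ RHS, this pair disproves the claim.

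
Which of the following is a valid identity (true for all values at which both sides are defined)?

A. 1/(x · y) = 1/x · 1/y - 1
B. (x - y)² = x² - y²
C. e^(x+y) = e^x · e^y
C

A: fails at (3, 5) — LHS = 1/15, RHS = -14/15.
B: fails at (1, 2) — LHS = 1, RHS = -3.
C: holds — e.g. at (5, 8), both sides equal e^13 ≈ 442413.4.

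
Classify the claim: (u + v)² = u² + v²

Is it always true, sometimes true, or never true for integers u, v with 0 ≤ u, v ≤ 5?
It holds at (u, v) = (4, 0) (both sides equal 16), but fails at (u, v) = (1, 2) (LHS = 9, RHS = 5).

Answer: Sometimes true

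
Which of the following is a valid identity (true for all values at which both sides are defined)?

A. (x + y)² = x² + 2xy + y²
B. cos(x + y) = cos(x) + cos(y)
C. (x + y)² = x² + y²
A

A: holds — e.g. at (4, 6), both sides equal 100.
B: fails at (5, 5) — LHS = cos(10) ≈ -0.8391, RHS = 2·cos(5) ≈ 0.5673.
C: fails at (3, 4) — LHS = 49, RHS = 25.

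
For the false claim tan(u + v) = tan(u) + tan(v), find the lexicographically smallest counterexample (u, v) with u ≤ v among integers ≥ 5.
Substituting (5, 5) into the claim:
LHS = tan(5 + 5) = tan(10) ≈ 0.6484
RHS = tan(5) + tan(5) = 2·tan(5) ≈ -6.761

Since LHS ≠ RHS, this pair disproves the claim, and no lexicographically smaller pair (u ≤ v, integers ≥ 5) does.

For instance (5, 12) is also a counterexample (LHS = tan(17) ≈ 3.494, RHS = tan(5) + tan(12) ≈ -4.016), but it's lexicographically larger.

Answer: (u, v) = (5, 5)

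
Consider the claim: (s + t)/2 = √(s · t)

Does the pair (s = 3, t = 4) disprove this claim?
Yes

Substituting s = 3, t = 4:
LHS = (3 + 4)/2 = 7/2
RHS = √(3 · 4) = 2·√(3) ≈ 3.464

Since LHS ≠ RHS, this pair disproves the claim.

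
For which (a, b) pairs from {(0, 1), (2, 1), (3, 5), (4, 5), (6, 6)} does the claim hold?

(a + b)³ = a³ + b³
Testing each pair:
(0, 1): LHS = 1, RHS = 1 → holds
(2, 1): LHS = 27, RHS = 9 → fails
(3, 5): LHS = 512, RHS = 152 → fails
(4, 5): LHS = 729, RHS = 189 → fails
(6, 6): LHS = 1728, RHS = 432 → fails

1 of 5 pairs satisfies the claim.

Answer: (0, 1)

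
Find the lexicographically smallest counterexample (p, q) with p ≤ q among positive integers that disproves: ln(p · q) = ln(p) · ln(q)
(p, q) = (1, 2)

Substituting (1, 2) into the claim:
LHS = ln(1 · 2) = ln(2) ≈ 0.6931
RHS = ln(1) · ln(2) = 0

Since LHS ≠ RHS, this pair disproves the claim, and no lexicographically smaller pair (p ≤ q, positive integers) does.

For instance (3, 8) is also a counterexample (LHS = ln(24) ≈ 3.178, RHS = ln(3)·ln(8) ≈ 2.285), but it's lexicographically larger.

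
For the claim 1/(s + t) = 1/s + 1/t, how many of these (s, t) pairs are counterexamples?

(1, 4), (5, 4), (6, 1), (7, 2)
4

Testing each pair:
(1, 4): LHS = 1/5, RHS = 5/4 → counterexample
(5, 4): LHS = 1/9, RHS = 9/20 → counterexample
(6, 1): LHS = 1/7, RHS = 7/6 → counterexample
(7, 2): LHS = 1/9, RHS = 9/14 → counterexample

That makes 4 counterexamples.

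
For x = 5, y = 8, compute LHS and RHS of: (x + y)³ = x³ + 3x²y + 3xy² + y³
LHS = (5 + 8)³ = 2197
RHS = 5³ + 3·5²·8 + 3·5·8² + 8³ = 2197

LHS = RHS: the two sides agree.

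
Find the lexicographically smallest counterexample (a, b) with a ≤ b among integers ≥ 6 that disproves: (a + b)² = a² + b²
(a, b) = (6, 6)

Substituting (6, 6) into the claim:
LHS = (6 + 6)² = 144
RHS = 6² + 6² = 72

Since LHS ≠ RHS, this pair disproves the claim, and no lexicographically smaller pair (a ≤ b, integers ≥ 6) does.

For instance (6, 10) is also a counterexample (LHS = 256, RHS = 136), but it's lexicographically larger.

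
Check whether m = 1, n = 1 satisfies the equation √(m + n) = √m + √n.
Substituting m = 1, n = 1:

LHS = √(1 + 1) = √(2) ≈ 1.414
RHS = √1 + √1 = 2

LHS ≠ RHS, so the equation does not hold at this point.

Answer: Fails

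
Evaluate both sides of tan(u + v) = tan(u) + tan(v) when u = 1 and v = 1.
LHS = tan(1 + 1) = tan(2) ≈ -2.185
RHS = tan(1) + tan(1) = 2·tan(1) ≈ 3.115

LHS ≠ RHS (they differ by about 5.3), so the equation does not hold here.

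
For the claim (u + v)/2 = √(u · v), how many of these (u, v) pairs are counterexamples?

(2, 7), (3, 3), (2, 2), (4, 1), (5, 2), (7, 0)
Testing each pair:
(2, 7): LHS = 9/2, RHS = √(14) ≈ 3.742 → counterexample
(3, 3): LHS = 3, RHS = 3 → satisfies claim
(2, 2): LHS = 2, RHS = 2 → satisfies claim
(4, 1): LHS = 5/2, RHS = 2 → counterexample
(5, 2): LHS = 7/2, RHS = √(10) ≈ 3.162 → counterexample
(7, 0): LHS = 7/2, RHS = 0 → counterexample

That makes 4 counterexamples.

Answer: 4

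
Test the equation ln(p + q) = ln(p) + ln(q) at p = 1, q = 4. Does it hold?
Substituting p = 1, q = 4:

LHS = ln(1 + 4) = ln(5) ≈ 1.609
RHS = ln(1) + ln(4) = ln(4) ≈ 1.386

LHS ≠ RHS, so the equation does not hold at this point.

Answer: Fails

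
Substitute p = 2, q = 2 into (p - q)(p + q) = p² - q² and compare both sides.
LHS = (2 - 2)(2 + 2) = 0
RHS = 2² - 2² = 0

LHS = RHS: the two sides agree.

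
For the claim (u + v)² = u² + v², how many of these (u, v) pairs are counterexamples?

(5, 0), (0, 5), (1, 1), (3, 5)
Testing each pair:
(5, 0): LHS = 25, RHS = 25 → satisfies claim
(0, 5): LHS = 25, RHS = 25 → satisfies claim
(1, 1): LHS = 4, RHS = 2 → counterexample
(3, 5): LHS = 64, RHS = 34 → counterexample

That makes 2 counterexamples.

Answer: 2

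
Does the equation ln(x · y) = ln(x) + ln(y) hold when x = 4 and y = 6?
Holds

Substituting x = 4, y = 6:

LHS = ln(4 · 6) = ln(24) ≈ 3.178
RHS = ln(4) + ln(6) ≈ 3.178

LHS = RHS, so the equation holds at this point.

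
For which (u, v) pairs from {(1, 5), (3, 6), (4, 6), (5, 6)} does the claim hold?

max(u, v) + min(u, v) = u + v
All pairs

Testing each pair:
(1, 5): LHS = 6, RHS = 6 → holds
(3, 6): LHS = 9, RHS = 9 → holds
(4, 6): LHS = 10, RHS = 10 → holds
(5, 6): LHS = 11, RHS = 11 → holds

Every pair satisfies the claim.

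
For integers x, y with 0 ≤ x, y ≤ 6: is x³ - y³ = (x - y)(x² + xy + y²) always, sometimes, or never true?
Always true

The identity holds for every pair in the range. For instance at (x, y) = (5, 6): both sides equal -91.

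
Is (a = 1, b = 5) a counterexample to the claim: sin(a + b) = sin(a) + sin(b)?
Substituting a = 1, b = 5:
LHS = sin(1 + 5) = sin(6) ≈ -0.2794
RHS = sin(1) + sin(5) ≈ -0.1175

Since LHS ≠ RHS, this pair disproves the claim.

Answer: Yes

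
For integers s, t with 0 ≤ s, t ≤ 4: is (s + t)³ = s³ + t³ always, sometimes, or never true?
It holds at (s, t) = (2, 0) (both sides equal 8), but fails at (s, t) = (3, 2) (LHS = 125, RHS = 35).

Answer: Sometimes true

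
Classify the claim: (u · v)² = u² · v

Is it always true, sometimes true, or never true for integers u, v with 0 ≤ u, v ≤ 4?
Sometimes true

It holds at (u, v) = (0, 0) (both sides equal 0), but fails at (u, v) = (1, 4) (LHS = 16, RHS = 4).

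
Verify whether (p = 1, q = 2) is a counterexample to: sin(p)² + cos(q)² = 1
Yes

Substituting p = 1, q = 2:
LHS = sin(1)² + cos(2)² ≈ 0.8813
RHS = 1

Since LHS ≠ RHS, this pair disproves the claim.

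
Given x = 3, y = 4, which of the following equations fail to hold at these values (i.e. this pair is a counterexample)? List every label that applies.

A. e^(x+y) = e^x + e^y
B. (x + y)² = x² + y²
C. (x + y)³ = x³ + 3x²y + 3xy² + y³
A, B

Evaluating each claim at the given values:
A. LHS = e^7 ≈ 1097, RHS = e^3 + e^4 ≈ 74.68 → fails here (LHS ≠ RHS)
B. LHS = 49, RHS = 25 → fails here (LHS ≠ RHS)
C. LHS = 343, RHS = 343 → holds here (LHS = RHS)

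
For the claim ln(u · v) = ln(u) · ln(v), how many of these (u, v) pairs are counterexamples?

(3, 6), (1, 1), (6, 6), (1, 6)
3

Testing each pair:
(3, 6): LHS = ln(18) ≈ 2.89, RHS = ln(3)·ln(6) ≈ 1.968 → counterexample
(1, 1): LHS = 0, RHS = 0 → satisfies claim
(6, 6): LHS = ln(36) ≈ 3.584, RHS = ln(6)² ≈ 3.21 → counterexample
(1, 6): LHS = ln(6) ≈ 1.792, RHS = 0 → counterexample

That makes 3 counterexamples.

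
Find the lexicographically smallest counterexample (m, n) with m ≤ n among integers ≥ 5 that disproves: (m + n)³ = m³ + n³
Substituting (5, 5) into the claim:
LHS = (5 + 5)³ = 1000
RHS = 5³ + 5³ = 250

Since LHS ≠ RHS, this pair disproves the claim, and no lexicographically smaller pair (m ≤ n, integers ≥ 5) does.

For instance (7, 9) is also a counterexample (LHS = 4096, RHS = 1072), but it's lexicographically larger.

Answer: (m, n) = (5, 5)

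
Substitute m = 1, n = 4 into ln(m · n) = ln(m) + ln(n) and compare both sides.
LHS = ln(1 · 4) = ln(4) ≈ 1.386
RHS = ln(1) + ln(4) = ln(4) ≈ 1.386

LHS = RHS: the two sides agree.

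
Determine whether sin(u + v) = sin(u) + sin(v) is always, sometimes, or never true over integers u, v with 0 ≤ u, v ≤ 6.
It holds at (u, v) = (0, 2) (both sides equal sin(2) ≈ 0.9093), but fails at (u, v) = (2, 2) (LHS = sin(4) ≈ -0.7568, RHS = 2·sin(2) ≈ 1.819).

Answer: Sometimes true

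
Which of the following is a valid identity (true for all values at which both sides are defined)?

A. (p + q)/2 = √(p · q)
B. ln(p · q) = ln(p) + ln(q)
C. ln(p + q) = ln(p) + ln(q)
B

A: fails at (1, 2) — LHS = 3/2, RHS = √(2) ≈ 1.414.
B: holds — e.g. at (2, 4), both sides equal ln(8) ≈ 2.079.
C: fails at (5, 5) — LHS = ln(10) ≈ 2.303, RHS = 2·ln(5) ≈ 3.219.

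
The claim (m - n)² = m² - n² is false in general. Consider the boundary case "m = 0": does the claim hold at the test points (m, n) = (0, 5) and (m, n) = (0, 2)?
At (0, 5): LHS = 25 ≠ RHS = -25
At (0, 2): LHS = 4 ≠ RHS = -4

Answer: No, fails at both test points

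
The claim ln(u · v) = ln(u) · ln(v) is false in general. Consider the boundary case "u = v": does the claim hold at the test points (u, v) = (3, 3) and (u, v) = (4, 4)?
At (3, 3): LHS = ln(9) ≈ 2.197 ≠ RHS = ln(3)² ≈ 1.207
At (4, 4): LHS = ln(16) ≈ 2.773 ≠ RHS = ln(4)² ≈ 1.922

Answer: No, fails at both test points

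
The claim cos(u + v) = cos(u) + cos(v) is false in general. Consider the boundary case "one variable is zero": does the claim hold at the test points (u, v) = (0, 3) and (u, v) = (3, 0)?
At (0, 3): LHS = cos(3) ≈ -0.99 ≠ RHS = cos(3) + 1 ≈ 0.01001
At (3, 0): LHS = cos(3) ≈ -0.99 ≠ RHS = cos(3) + 1 ≈ 0.01001

Answer: No, fails at both test points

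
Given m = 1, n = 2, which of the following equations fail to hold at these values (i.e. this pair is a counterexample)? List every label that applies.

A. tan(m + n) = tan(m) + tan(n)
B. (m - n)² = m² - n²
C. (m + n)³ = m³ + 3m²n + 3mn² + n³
A, B

Evaluating each claim at the given values:
A. LHS = tan(3) ≈ -0.1425, RHS = tan(2) + tan(1) ≈ -0.6276 → fails here (LHS ≠ RHS)
B. LHS = 1, RHS = -3 → fails here (LHS ≠ RHS)
C. LHS = 27, RHS = 27 → holds here (LHS = RHS)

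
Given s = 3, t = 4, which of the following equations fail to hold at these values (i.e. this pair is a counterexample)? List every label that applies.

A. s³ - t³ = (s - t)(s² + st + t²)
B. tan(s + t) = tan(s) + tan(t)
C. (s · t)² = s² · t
B, C

Evaluating each claim at the given values:
A. LHS = -37, RHS = -37 → holds here (LHS = RHS)
B. LHS = tan(7) ≈ 0.8714, RHS = tan(3) + tan(4) ≈ 1.015 → fails here (LHS ≠ RHS)
C. LHS = 144, RHS = 36 → fails here (LHS ≠ RHS)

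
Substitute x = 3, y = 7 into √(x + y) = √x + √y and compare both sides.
LHS = √(3 + 7) = √(10) ≈ 3.162
RHS = √3 + √7 = √(3) + √(7) ≈ 4.378

LHS ≠ RHS (they differ by about 1.216), so the equation does not hold here.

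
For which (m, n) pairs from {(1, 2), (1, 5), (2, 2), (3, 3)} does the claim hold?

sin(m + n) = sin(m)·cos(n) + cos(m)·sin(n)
All pairs

Testing each pair:
(1, 2): LHS = sin(3) ≈ 0.1411, RHS = sin(1)·cos(2) + sin(2)·cos(1) ≈ 0.1411 → holds
(1, 5): LHS = sin(6) ≈ -0.2794, RHS = sin(5)·cos(1) + sin(1)·cos(5) ≈ -0.2794 → holds
(2, 2): LHS = sin(4) ≈ -0.7568, RHS = 2·sin(2)·cos(2) ≈ -0.7568 → holds
(3, 3): LHS = sin(6) ≈ -0.2794, RHS = 2·sin(3)·cos(3) ≈ -0.2794 → holds

Every pair satisfies the claim.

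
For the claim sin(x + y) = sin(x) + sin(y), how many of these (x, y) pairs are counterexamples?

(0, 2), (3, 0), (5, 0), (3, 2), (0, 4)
Testing each pair:
(0, 2): LHS = sin(2) ≈ 0.9093, RHS = sin(2) ≈ 0.9093 → satisfies claim
(3, 0): LHS = sin(3) ≈ 0.1411, RHS = sin(3) ≈ 0.1411 → satisfies claim
(5, 0): LHS = sin(5) ≈ -0.9589, RHS = sin(5) ≈ -0.9589 → satisfies claim
(3, 2): LHS = sin(5) ≈ -0.9589, RHS = sin(3) + sin(2) ≈ 1.05 → counterexample
(0, 4): LHS = sin(4) ≈ -0.7568, RHS = sin(4) ≈ -0.7568 → satisfies claim

That makes 1 counterexample.

Answer: 1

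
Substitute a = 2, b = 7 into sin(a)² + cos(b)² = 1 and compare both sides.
LHS = sin(2)² + cos(7)² ≈ 1.395
RHS = 1

LHS ≠ RHS (they differ by about 0.3952), so the equation does not hold here.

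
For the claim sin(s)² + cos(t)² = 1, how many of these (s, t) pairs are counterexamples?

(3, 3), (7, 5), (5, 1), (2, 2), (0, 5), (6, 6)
Testing each pair:
(3, 3): LHS = sin(3)² + cos(3)² = 1, RHS = 1 → satisfies claim
(7, 5): LHS = cos(5)² + sin(7)² ≈ 0.5121, RHS = 1 → counterexample
(5, 1): LHS = cos(1)² + sin(5)² ≈ 1.211, RHS = 1 → counterexample
(2, 2): LHS = cos(2)² + sin(2)² = 1, RHS = 1 → satisfies claim
(0, 5): LHS = cos(5)² ≈ 0.08046, RHS = 1 → counterexample
(6, 6): LHS = sin(6)² + cos(6)² = 1, RHS = 1 → satisfies claim

That makes 3 counterexamples.

Answer: 3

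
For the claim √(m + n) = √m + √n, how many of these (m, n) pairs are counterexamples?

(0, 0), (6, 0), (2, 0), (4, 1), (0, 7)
1

Testing each pair:
(0, 0): LHS = 0, RHS = 0 → satisfies claim
(6, 0): LHS = √(6) ≈ 2.449, RHS = √(6) ≈ 2.449 → satisfies claim
(2, 0): LHS = √(2) ≈ 1.414, RHS = √(2) ≈ 1.414 → satisfies claim
(4, 1): LHS = √(5) ≈ 2.236, RHS = 3 → counterexample
(0, 7): LHS = √(7) ≈ 2.646, RHS = √(7) ≈ 2.646 → satisfies claim

That makes 1 counterexample.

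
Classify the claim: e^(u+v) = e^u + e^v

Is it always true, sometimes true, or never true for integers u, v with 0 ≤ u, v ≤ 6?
Never true

The claim fails for every pair in the range. For instance at (u, v) = (6, 3): LHS = e^9 ≈ 8103, RHS = e^3 + e^6 ≈ 423.5.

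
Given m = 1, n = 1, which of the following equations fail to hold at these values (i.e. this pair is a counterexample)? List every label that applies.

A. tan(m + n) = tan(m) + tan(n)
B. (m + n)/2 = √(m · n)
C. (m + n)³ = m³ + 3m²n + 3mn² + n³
Evaluating each claim at the given values:
A. LHS = tan(2) ≈ -2.185, RHS = 2·tan(1) ≈ 3.115 → fails here (LHS ≠ RHS)
B. LHS = 1, RHS = 1 → holds here (LHS = RHS)
C. LHS = 8, RHS = 8 → holds here (LHS = RHS)

Answer: A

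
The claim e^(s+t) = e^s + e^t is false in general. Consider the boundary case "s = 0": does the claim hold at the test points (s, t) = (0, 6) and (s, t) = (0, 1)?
At (0, 6): LHS = e^6 ≈ 403.4 ≠ RHS = 1 + e^6 ≈ 404.4
At (0, 1): LHS = e ≈ 2.718 ≠ RHS = 1 + e ≈ 3.718

Answer: No, fails at both test points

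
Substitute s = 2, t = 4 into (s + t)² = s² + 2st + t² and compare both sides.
LHS = (2 + 4)² = 36
RHS = 2² + 2·2·4 + 4² = 36

LHS = RHS: the two sides agree.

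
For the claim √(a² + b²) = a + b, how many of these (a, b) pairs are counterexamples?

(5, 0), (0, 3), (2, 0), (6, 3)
Testing each pair:
(5, 0): LHS = 5, RHS = 5 → satisfies claim
(0, 3): LHS = 3, RHS = 3 → satisfies claim
(2, 0): LHS = 2, RHS = 2 → satisfies claim
(6, 3): LHS = 3·√(5) ≈ 6.708, RHS = 9 → counterexample

That makes 1 counterexample.

Answer: 1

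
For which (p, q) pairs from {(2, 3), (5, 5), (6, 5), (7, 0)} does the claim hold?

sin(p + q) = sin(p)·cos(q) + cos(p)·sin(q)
Testing each pair:
(2, 3): LHS = sin(5) ≈ -0.9589, RHS = sin(2)·cos(3) + sin(3)·cos(2) ≈ -0.9589 → holds
(5, 5): LHS = sin(10) ≈ -0.544, RHS = 2·sin(5)·cos(5) ≈ -0.544 → holds
(6, 5): LHS = sin(11) ≈ -1, RHS = sin(5)·cos(6) + sin(6)·cos(5) ≈ -1 → holds
(7, 0): LHS = sin(7) ≈ 0.657, RHS = sin(7) ≈ 0.657 → holds

Every pair satisfies the claim.

Answer: All pairs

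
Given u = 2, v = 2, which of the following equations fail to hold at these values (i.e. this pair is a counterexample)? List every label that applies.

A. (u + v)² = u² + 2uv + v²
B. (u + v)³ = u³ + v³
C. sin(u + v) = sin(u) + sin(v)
Evaluating each claim at the given values:
A. LHS = 16, RHS = 16 → holds here (LHS = RHS)
B. LHS = 64, RHS = 16 → fails here (LHS ≠ RHS)
C. LHS = sin(4) ≈ -0.7568, RHS = 2·sin(2) ≈ 1.819 → fails here (LHS ≠ RHS)

Answer: B, C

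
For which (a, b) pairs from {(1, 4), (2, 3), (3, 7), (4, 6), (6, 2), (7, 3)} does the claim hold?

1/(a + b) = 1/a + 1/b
Testing each pair:
(1, 4): LHS = 1/5, RHS = 5/4 → fails
(2, 3): LHS = 1/5, RHS = 5/6 → fails
(3, 7): LHS = 1/10, RHS = 10/21 → fails
(4, 6): LHS = 1/10, RHS = 5/12 → fails
(6, 2): LHS = 1/8, RHS = 2/3 → fails
(7, 3): LHS = 1/10, RHS = 10/21 → fails

No pair satisfies the claim.

Answer: None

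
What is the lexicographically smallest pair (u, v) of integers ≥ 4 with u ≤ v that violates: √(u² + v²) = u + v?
(u, v) = (4, 4)

Substituting (4, 4) into the claim:
LHS = √(4² + 4²) = 4·√(2) ≈ 5.657
RHS = 4 + 4 = 8

Since LHS ≠ RHS, this pair disproves the claim, and no lexicographically smaller pair (u ≤ v, integers ≥ 4) does.

For instance (9, 10) is also a counterexample (LHS = √(181) ≈ 13.45, RHS = 19), but it's lexicographically larger.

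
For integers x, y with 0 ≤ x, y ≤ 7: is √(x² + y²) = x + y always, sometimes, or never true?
It holds at (x, y) = (2, 0) (both sides equal 2), but fails at (x, y) = (2, 3) (LHS = √(13) ≈ 3.606, RHS = 5).

Answer: Sometimes true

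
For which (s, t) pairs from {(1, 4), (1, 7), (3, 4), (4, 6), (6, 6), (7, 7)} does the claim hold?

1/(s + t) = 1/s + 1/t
Testing each pair:
(1, 4): LHS = 1/5, RHS = 5/4 → fails
(1, 7): LHS = 1/8, RHS = 8/7 → fails
(3, 4): LHS = 1/7, RHS = 7/12 → fails
(4, 6): LHS = 1/10, RHS = 5/12 → fails
(6, 6): LHS = 1/12, RHS = 1/3 → fails
(7, 7): LHS = 1/14, RHS = 2/7 → fails

No pair satisfies the claim.

Answer: None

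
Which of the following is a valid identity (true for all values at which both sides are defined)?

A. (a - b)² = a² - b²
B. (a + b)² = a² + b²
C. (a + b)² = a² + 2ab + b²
C

A: fails at (3, 4) — LHS = 1, RHS = -7.
B: fails at (1, 2) — LHS = 9, RHS = 5.
C: holds — e.g. at (0, 1), both sides equal 1.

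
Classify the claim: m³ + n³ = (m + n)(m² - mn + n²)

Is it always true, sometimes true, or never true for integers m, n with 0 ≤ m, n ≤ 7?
The identity holds for every pair in the range. For instance at (m, n) = (1, 7): both sides equal 344.

Answer: Always true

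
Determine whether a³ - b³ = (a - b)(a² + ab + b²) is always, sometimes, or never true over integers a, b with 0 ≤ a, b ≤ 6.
Always true

The identity holds for every pair in the range. For instance at (a, b) = (0, 6): both sides equal -216.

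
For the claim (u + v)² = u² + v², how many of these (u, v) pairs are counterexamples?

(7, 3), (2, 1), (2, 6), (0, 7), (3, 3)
4

Testing each pair:
(7, 3): LHS = 100, RHS = 58 → counterexample
(2, 1): LHS = 9, RHS = 5 → counterexample
(2, 6): LHS = 64, RHS = 40 → counterexample
(0, 7): LHS = 49, RHS = 49 → satisfies claim
(3, 3): LHS = 36, RHS = 18 → counterexample

That makes 4 counterexamples.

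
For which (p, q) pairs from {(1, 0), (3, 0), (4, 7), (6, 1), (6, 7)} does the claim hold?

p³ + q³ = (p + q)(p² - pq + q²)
Testing each pair:
(1, 0): LHS = 1, RHS = 1 → holds
(3, 0): LHS = 27, RHS = 27 → holds
(4, 7): LHS = 407, RHS = 407 → holds
(6, 1): LHS = 217, RHS = 217 → holds
(6, 7): LHS = 559, RHS = 559 → holds

Every pair satisfies the claim.

Answer: All pairs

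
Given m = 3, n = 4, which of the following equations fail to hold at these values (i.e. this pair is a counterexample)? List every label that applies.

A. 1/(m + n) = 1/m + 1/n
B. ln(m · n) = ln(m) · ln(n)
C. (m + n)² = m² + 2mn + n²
Evaluating each claim at the given values:
A. LHS = 1/7, RHS = 7/12 → fails here (LHS ≠ RHS)
B. LHS = ln(12) ≈ 2.485, RHS = ln(3)·ln(4) ≈ 1.523 → fails here (LHS ≠ RHS)
C. LHS = 49, RHS = 49 → holds here (LHS = RHS)

Answer: A, B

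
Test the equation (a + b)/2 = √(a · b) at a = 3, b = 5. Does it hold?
Fails

Substituting a = 3, b = 5:

LHS = (3 + 5)/2 = 4
RHS = √(3 · 5) = √(15) ≈ 3.873

LHS ≠ RHS, so the equation does not hold at this point.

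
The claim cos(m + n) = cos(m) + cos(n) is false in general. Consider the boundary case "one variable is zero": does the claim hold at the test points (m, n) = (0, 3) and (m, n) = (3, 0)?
At (0, 3): LHS = cos(3) ≈ -0.99 ≠ RHS = cos(3) + 1 ≈ 0.01001
At (3, 0): LHS = cos(3) ≈ -0.99 ≠ RHS = cos(3) + 1 ≈ 0.01001

Answer: No, fails at both test points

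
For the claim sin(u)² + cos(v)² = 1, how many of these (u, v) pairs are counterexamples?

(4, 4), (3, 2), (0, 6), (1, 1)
2

Testing each pair:
(4, 4): LHS = cos(4)² + sin(4)² = 1, RHS = 1 → satisfies claim
(3, 2): LHS = sin(3)² + cos(2)² ≈ 0.1931, RHS = 1 → counterexample
(0, 6): LHS = cos(6)² ≈ 0.9219, RHS = 1 → counterexample
(1, 1): LHS = cos(1)² + sin(1)² = 1, RHS = 1 → satisfies claim

That makes 2 counterexamples.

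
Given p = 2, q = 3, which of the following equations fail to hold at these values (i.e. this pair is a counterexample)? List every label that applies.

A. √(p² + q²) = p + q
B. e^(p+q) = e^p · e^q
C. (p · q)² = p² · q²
A

Evaluating each claim at the given values:
A. LHS = √(13) ≈ 3.606, RHS = 5 → fails here (LHS ≠ RHS)
B. LHS = e^5 ≈ 148.4, RHS = e^5 ≈ 148.4 → holds here (LHS = RHS)
C. LHS = 36, RHS = 36 → holds here (LHS = RHS)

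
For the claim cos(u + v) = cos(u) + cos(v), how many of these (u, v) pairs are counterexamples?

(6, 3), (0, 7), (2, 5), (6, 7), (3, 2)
Testing each pair:
(6, 3): LHS = cos(9) ≈ -0.9111, RHS = cos(3) + cos(6) ≈ -0.02982 → counterexample
(0, 7): LHS = cos(7) ≈ 0.7539, RHS = cos(7) + 1 ≈ 1.754 → counterexample
(2, 5): LHS = cos(7) ≈ 0.7539, RHS = cos(2) + cos(5) ≈ -0.1325 → counterexample
(6, 7): LHS = cos(13) ≈ 0.9074, RHS = cos(7) + cos(6) ≈ 1.714 → counterexample
(3, 2): LHS = cos(5) ≈ 0.2837, RHS = cos(3) + cos(2) ≈ -1.406 → counterexample

That makes 5 counterexamples.

Answer: 5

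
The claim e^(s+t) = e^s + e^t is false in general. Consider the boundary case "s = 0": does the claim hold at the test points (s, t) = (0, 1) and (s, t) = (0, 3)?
No, fails at both test points

At (0, 1): LHS = e ≈ 2.718 ≠ RHS = 1 + e ≈ 3.718
At (0, 3): LHS = e^3 ≈ 20.09 ≠ RHS = 1 + e^3 ≈ 21.09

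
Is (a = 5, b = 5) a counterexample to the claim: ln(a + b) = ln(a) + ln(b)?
Yes

Substituting a = 5, b = 5:
LHS = ln(5 + 5) = ln(10) ≈ 2.303
RHS = ln(5) + ln(5) = 2·ln(5) ≈ 3.219

Since LHS ≠ RHS, this pair disproves the claim.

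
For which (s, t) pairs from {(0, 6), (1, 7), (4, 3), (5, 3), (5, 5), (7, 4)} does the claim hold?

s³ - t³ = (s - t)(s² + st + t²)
All pairs

Testing each pair:
(0, 6): LHS = -216, RHS = -216 → holds
(1, 7): LHS = -342, RHS = -342 → holds
(4, 3): LHS = 37, RHS = 37 → holds
(5, 3): LHS = 98, RHS = 98 → holds
(5, 5): LHS = 0, RHS = 0 → holds
(7, 4): LHS = 279, RHS = 279 → holds

Every pair satisfies the claim.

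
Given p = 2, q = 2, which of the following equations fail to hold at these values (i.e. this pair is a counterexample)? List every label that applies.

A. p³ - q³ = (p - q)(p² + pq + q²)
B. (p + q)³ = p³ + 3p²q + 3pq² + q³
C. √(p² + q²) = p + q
C

Evaluating each claim at the given values:
A. LHS = 0, RHS = 0 → holds here (LHS = RHS)
B. LHS = 64, RHS = 64 → holds here (LHS = RHS)
C. LHS = 2·√(2) ≈ 2.828, RHS = 4 → fails here (LHS ≠ RHS)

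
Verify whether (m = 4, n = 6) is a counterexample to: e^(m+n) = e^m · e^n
Substituting m = 4, n = 6:
LHS = e^(4+6) = e^10 ≈ 22026.5
RHS = e^4 · e^6 = e^10 ≈ 22026.5

The sides agree, so this pair does not disprove the claim.

Answer: No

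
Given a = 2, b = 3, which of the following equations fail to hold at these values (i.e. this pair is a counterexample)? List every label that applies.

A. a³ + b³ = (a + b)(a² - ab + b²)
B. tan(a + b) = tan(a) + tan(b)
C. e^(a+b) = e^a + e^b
B, C

Evaluating each claim at the given values:
A. LHS = 35, RHS = 35 → holds here (LHS = RHS)
B. LHS = tan(5) ≈ -3.381, RHS = tan(2) + tan(3) ≈ -2.328 → fails here (LHS ≠ RHS)
C. LHS = e^5 ≈ 148.4, RHS = e^2 + e^3 ≈ 27.47 → fails here (LHS ≠ RHS)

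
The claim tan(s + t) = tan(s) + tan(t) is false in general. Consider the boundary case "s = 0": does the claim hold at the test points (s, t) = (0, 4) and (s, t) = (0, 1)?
At (0, 4): LHS = tan(4) ≈ 1.158, RHS = tan(4) ≈ 1.158 → equal
At (0, 1): LHS = tan(1) ≈ 1.557, RHS = tan(1) ≈ 1.557 → equal

So the claim does hold at both of these boundary points, even though it is not an identity.

Answer: Yes, holds at both test points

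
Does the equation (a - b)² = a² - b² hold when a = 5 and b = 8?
Substituting a = 5, b = 8:

LHS = (5 - 8)² = 9
RHS = 5² - 8² = -39

LHS ≠ RHS, so the equation does not hold at this point.

Answer: Fails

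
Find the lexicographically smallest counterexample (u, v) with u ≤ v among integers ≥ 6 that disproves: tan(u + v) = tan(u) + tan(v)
Substituting (6, 6) into the claim:
LHS = tan(6 + 6) = tan(12) ≈ -0.6359
RHS = tan(6) + tan(6) = 2·tan(6) ≈ -0.582

Since LHS ≠ RHS, this pair disproves the claim, and no lexicographically smaller pair (u ≤ v, integers ≥ 6) does.

For instance (10, 12) is also a counterexample (LHS = tan(22) ≈ 0.008852, RHS = tan(12) + tan(10) ≈ 0.0125), but it's lexicographically larger.

Answer: (u, v) = (6, 6)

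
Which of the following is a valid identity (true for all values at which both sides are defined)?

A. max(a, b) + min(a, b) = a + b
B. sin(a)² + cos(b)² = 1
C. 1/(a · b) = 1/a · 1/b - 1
A: holds — e.g. at (6, 7), both sides equal 13.
B: fails at (1, 3) — LHS = sin(1)² + cos(3)² ≈ 1.688, RHS = 1.
C: fails at (2, 5) — LHS = 1/10, RHS = -9/10.

Answer: A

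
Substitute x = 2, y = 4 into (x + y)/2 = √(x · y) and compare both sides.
LHS = (2 + 4)/2 = 3
RHS = √(2 · 4) = 2·√(2) ≈ 2.828

LHS ≠ RHS (they differ by about 0.1716), so the equation does not hold here.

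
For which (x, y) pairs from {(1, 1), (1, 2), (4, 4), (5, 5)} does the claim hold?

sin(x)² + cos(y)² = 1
(1, 1), (4, 4), (5, 5)

Testing each pair:
(1, 1): LHS = cos(1)² + sin(1)² = 1, RHS = 1 → holds
(1, 2): LHS = cos(2)² + sin(1)² ≈ 0.8813, RHS = 1 → fails
(4, 4): LHS = cos(4)² + sin(4)² = 1, RHS = 1 → holds
(5, 5): LHS = cos(5)² + sin(5)² = 1, RHS = 1 → holds

3 of 4 pairs satisfy the claim.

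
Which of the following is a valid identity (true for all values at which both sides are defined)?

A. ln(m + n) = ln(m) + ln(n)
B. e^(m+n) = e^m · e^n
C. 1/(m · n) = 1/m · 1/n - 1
B

A: fails at (3, 4) — LHS = ln(7) ≈ 1.946, RHS = ln(3) + ln(4) ≈ 2.485.
B: holds — e.g. at (1, 5), both sides equal e^6 ≈ 403.4.
C: fails at (2, 2) — LHS = 1/4, RHS = -3/4.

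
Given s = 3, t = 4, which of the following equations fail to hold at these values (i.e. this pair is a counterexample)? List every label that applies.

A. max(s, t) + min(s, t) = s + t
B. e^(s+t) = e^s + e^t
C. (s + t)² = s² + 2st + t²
B

Evaluating each claim at the given values:
A. LHS = 7, RHS = 7 → holds here (LHS = RHS)
B. LHS = e^7 ≈ 1097, RHS = e^3 + e^4 ≈ 74.68 → fails here (LHS ≠ RHS)
C. LHS = 49, RHS = 49 → holds here (LHS = RHS)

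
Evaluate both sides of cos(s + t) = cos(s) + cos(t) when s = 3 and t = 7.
LHS = cos(3 + 7) = cos(10) ≈ -0.8391
RHS = cos(3) + cos(7) ≈ -0.2361

LHS ≠ RHS (they differ by about 0.603), so the equation does not hold here.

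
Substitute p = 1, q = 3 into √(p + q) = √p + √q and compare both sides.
LHS = √(1 + 3) = 2
RHS = √1 + √3 = 1 + √(3) ≈ 2.732

LHS ≠ RHS (they differ by about 0.7321), so the equation does not hold here.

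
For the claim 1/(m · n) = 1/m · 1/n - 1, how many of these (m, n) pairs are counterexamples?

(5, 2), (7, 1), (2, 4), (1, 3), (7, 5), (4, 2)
6

Testing each pair:
(5, 2): LHS = 1/10, RHS = -9/10 → counterexample
(7, 1): LHS = 1/7, RHS = -6/7 → counterexample
(2, 4): LHS = 1/8, RHS = -7/8 → counterexample
(1, 3): LHS = 1/3, RHS = -2/3 → counterexample
(7, 5): LHS = 1/35, RHS = -34/35 → counterexample
(4, 2): LHS = 1/8, RHS = -7/8 → counterexample

That makes 6 counterexamples.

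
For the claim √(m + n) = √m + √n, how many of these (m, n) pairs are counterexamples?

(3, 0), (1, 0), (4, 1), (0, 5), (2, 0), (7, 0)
Testing each pair:
(3, 0): LHS = √(3) ≈ 1.732, RHS = √(3) ≈ 1.732 → satisfies claim
(1, 0): LHS = 1, RHS = 1 → satisfies claim
(4, 1): LHS = √(5) ≈ 2.236, RHS = 3 → counterexample
(0, 5): LHS = √(5) ≈ 2.236, RHS = √(5) ≈ 2.236 → satisfies claim
(2, 0): LHS = √(2) ≈ 1.414, RHS = √(2) ≈ 1.414 → satisfies claim
(7, 0): LHS = √(7) ≈ 2.646, RHS = √(7) ≈ 2.646 → satisfies claim

That makes 1 counterexample.

Answer: 1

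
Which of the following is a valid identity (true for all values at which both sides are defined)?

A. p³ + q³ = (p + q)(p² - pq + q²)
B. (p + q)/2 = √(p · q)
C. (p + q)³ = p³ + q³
A: holds — e.g. at (1, 2), both sides equal 9.
B: fails at (4, 5) — LHS = 9/2, RHS = 2·√(5) ≈ 4.472.
C: fails at (5, 5) — LHS = 1000, RHS = 250.

Answer: A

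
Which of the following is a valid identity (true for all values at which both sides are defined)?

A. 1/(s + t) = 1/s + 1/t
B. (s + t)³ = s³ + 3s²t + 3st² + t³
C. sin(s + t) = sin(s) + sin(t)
A: fails at (5, 8) — LHS = 1/13, RHS = 13/40.
B: holds — e.g. at (4, 6), both sides equal 1000.
C: fails at (2, 2) — LHS = sin(4) ≈ -0.7568, RHS = 2·sin(2) ≈ 1.819.

Answer: B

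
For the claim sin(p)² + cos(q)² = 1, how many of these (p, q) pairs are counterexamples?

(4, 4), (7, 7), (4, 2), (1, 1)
Testing each pair:
(4, 4): LHS = cos(4)² + sin(4)² = 1, RHS = 1 → satisfies claim
(7, 7): LHS = sin(7)² + cos(7)² = 1, RHS = 1 → satisfies claim
(4, 2): LHS = cos(2)² + sin(4)² ≈ 0.7459, RHS = 1 → counterexample
(1, 1): LHS = cos(1)² + sin(1)² = 1, RHS = 1 → satisfies claim

That makes 1 counterexample.

Answer: 1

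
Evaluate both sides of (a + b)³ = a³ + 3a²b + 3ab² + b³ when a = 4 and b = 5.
LHS = (4 + 5)³ = 729
RHS = 4³ + 3·4²·5 + 3·4·5² + 5³ = 729

LHS = RHS: the two sides agree.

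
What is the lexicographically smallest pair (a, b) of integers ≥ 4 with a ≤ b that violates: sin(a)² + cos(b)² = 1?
(a, b) = (4, 5)

Substituting (4, 5) into the claim:
LHS = sin(4)² + cos(5)² ≈ 0.6532
RHS = 1

Since LHS ≠ RHS, this pair disproves the claim, and no lexicographically smaller pair (a ≤ b, integers ≥ 4) does.

For instance (9, 10) is also a counterexample (LHS = sin(9)² + cos(10)² ≈ 0.8739, RHS = 1), but it's lexicographically larger.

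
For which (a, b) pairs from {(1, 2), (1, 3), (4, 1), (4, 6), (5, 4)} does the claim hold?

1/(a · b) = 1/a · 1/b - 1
Testing each pair:
(1, 2): LHS = 1/2, RHS = -1/2 → fails
(1, 3): LHS = 1/3, RHS = -2/3 → fails
(4, 1): LHS = 1/4, RHS = -3/4 → fails
(4, 6): LHS = 1/24, RHS = -23/24 → fails
(5, 4): LHS = 1/20, RHS = -19/20 → fails

No pair satisfies the claim.

Answer: None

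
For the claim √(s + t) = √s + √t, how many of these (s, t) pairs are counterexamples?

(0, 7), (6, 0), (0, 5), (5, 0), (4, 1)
Testing each pair:
(0, 7): LHS = √(7) ≈ 2.646, RHS = √(7) ≈ 2.646 → satisfies claim
(6, 0): LHS = √(6) ≈ 2.449, RHS = √(6) ≈ 2.449 → satisfies claim
(0, 5): LHS = √(5) ≈ 2.236, RHS = √(5) ≈ 2.236 → satisfies claim
(5, 0): LHS = √(5) ≈ 2.236, RHS = √(5) ≈ 2.236 → satisfies claim
(4, 1): LHS = √(5) ≈ 2.236, RHS = 3 → counterexample

That makes 1 counterexample.

Answer: 1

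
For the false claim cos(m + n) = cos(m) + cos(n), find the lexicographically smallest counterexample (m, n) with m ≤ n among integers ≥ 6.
Substituting (6, 6) into the claim:
LHS = cos(6 + 6) = cos(12) ≈ 0.8439
RHS = cos(6) + cos(6) = 2·cos(6) ≈ 1.92

Since LHS ≠ RHS, this pair disproves the claim, and no lexicographically smaller pair (m ≤ n, integers ≥ 6) does.

For instance (8, 9) is also a counterexample (LHS = cos(17) ≈ -0.2752, RHS = cos(9) + cos(8) ≈ -1.057), but it's lexicographically larger.

Answer: (m, n) = (6, 6)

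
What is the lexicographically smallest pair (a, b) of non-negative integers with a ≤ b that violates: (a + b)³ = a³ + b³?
(a, b) = (1, 1)

At (0, 0): both sides equal 0, so it holds there.
At (0, 5): both sides equal 125, so it holds there.

Substituting (1, 1) into the claim:
LHS = (1 + 1)³ = 8
RHS = 1³ + 1³ = 2

Since LHS ≠ RHS, this pair disproves the claim, and no lexicographically smaller pair (a ≤ b, non-negative integers) does.

For instance (3, 6) is also a counterexample (LHS = 729, RHS = 243), but it's lexicographically larger.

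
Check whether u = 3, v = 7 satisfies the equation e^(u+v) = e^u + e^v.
Substituting u = 3, v = 7:

LHS = e^(3+7) = e^10 ≈ 22026.5
RHS = e^3 + e^7 ≈ 1117

LHS ≠ RHS, so the equation does not hold at this point.

Answer: Fails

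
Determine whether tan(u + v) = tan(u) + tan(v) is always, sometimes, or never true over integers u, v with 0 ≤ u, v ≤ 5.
It holds at (u, v) = (0, 5) (both sides equal tan(5) ≈ -3.381), but fails at (u, v) = (3, 2) (LHS = tan(5) ≈ -3.381, RHS = tan(2) + tan(3) ≈ -2.328).

Answer: Sometimes true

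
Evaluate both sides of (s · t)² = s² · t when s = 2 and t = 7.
LHS = (2 · 7)² = 196
RHS = 2² · 7 = 28

LHS ≠ RHS, so the equation does not hold here.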